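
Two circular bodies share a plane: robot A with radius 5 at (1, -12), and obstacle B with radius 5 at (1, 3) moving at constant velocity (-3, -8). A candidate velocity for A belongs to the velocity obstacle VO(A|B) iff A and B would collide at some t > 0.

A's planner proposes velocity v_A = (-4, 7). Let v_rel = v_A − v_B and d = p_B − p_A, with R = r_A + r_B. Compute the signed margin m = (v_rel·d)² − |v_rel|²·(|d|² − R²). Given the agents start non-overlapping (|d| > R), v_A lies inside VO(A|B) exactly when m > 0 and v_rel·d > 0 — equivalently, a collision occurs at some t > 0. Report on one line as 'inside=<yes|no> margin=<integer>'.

d = (0, 15),  |d|² = 225;  R = 5+5 = 10,  c = 225−10² = 125
v_rel = (-1, 15),  |v_rel|² = 226;  v_rel·d = (-1)·(0) + (15)·(15) = 225
226·t² − 450·t + 125 = 0  ⇒  m = 225² − 226·125 = 22375
m = 22375 > 0,  v_rel·d = 225 > 0  ⇒  inside

inside=yes margin=22375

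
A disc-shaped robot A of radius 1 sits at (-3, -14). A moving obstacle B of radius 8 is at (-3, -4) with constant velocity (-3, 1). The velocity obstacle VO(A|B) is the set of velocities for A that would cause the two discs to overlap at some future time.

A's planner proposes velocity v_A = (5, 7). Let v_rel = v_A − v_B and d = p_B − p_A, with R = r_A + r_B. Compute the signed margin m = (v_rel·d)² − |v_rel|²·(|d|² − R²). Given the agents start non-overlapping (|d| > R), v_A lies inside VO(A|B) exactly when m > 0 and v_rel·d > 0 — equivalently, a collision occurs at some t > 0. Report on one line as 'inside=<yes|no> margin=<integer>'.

d = (0, 10),  |d|² = 100;  R = 1+8 = 9,  c = 100−9² = 19
v_rel = (8, 6),  |v_rel|² = 100;  v_rel·d = (8)·(0) + (6)·(10) = 60
100·t² − 120·t + 19 = 0  ⇒  m = 60² − 100·19 = 1700
m = 1700 > 0,  v_rel·d = 60 > 0  ⇒  inside

inside=yes margin=1700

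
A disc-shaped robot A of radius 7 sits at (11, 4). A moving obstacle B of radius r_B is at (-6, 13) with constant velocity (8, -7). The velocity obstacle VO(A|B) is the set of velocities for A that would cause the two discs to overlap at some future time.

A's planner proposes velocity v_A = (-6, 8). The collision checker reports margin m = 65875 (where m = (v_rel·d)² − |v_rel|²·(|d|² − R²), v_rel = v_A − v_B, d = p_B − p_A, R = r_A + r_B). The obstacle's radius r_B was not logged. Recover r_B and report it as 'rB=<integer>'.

m = 65875
d = (-17, 9);  v_rel = (-14, 15),  |v_rel|² = 421
v_rel×d = (-14)·(9) − (15)·(-17) = 129
since m = R²·421 − 129²:  R² = (16641 + 65875) / 421 = 196
R = √196 = 14  ⇒  r_B = 14 − 7 = 7

rB=7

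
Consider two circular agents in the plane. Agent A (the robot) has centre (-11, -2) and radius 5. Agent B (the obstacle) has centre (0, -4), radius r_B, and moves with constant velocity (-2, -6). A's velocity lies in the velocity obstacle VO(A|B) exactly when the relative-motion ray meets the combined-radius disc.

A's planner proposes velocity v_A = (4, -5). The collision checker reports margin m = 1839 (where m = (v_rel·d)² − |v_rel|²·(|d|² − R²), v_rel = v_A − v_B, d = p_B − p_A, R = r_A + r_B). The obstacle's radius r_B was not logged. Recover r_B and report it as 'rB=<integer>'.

m = 1839
d = (11, -2);  v_rel = (6, 1),  |v_rel|² = 37
v_rel×d = (6)·(-2) − (1)·(11) = -23
since m = R²·37 − (-23)²:  R² = (529 + 1839) / 37 = 64
R = √64 = 8  ⇒  r_B = 8 − 5 = 3

rB=3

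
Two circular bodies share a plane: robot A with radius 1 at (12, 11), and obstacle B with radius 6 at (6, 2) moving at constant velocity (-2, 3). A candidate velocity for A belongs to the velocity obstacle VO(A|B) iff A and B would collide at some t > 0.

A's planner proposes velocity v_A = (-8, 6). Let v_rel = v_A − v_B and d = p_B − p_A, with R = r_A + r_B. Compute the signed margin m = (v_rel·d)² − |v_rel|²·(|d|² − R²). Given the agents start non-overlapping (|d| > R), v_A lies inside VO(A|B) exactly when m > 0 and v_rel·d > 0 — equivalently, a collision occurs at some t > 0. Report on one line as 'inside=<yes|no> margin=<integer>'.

d = (-6, -9),  |d|² = 117;  R = 1+6 = 7,  c = 117−7² = 68
v_rel = (-6, 3),  |v_rel|² = 45;  v_rel·d = (-6)·(-6) + (3)·(-9) = 9
45·t² − 18·t + 68 = 0  ⇒  m = 9² − 45·68 = -2979
m = -2979 < 0,  v_rel·d = 9 > 0  ⇒  outside

inside=no margin=-2979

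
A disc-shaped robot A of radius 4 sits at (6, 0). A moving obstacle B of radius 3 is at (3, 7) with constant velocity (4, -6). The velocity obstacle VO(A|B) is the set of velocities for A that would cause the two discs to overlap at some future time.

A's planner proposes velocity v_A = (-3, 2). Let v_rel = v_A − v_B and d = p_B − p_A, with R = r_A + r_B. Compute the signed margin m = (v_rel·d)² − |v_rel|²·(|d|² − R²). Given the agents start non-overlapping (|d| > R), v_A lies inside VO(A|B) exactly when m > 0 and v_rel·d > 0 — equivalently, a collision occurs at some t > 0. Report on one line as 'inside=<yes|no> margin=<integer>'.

d = (-3, 7),  |d|² = 58;  R = 4+3 = 7,  c = 58−7² = 9
v_rel = (-7, 8),  |v_rel|² = 113;  v_rel·d = (-7)·(-3) + (8)·(7) = 77
113·t² − 154·t + 9 = 0  ⇒  m = 77² − 113·9 = 4912
m = 4912 > 0,  v_rel·d = 77 > 0  ⇒  inside

inside=yes margin=4912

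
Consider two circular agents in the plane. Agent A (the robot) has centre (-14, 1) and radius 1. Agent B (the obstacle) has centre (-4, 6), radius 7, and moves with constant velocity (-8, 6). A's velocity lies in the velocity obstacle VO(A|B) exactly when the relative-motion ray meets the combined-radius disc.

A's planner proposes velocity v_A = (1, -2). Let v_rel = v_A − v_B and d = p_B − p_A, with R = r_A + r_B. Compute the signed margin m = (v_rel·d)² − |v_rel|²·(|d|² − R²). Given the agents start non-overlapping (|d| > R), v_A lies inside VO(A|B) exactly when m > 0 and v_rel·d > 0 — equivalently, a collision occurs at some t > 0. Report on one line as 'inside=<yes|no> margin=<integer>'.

d = (10, 5),  |d|² = 125;  R = 1+7 = 8,  c = 125−8² = 61
v_rel = (9, -8),  |v_rel|² = 145;  v_rel·d = (9)·(10) + (-8)·(5) = 50
145·t² − 100·t + 61 = 0  ⇒  m = 50² − 145·61 = -6345
m = -6345 < 0,  v_rel·d = 50 > 0  ⇒  outside

inside=no margin=-6345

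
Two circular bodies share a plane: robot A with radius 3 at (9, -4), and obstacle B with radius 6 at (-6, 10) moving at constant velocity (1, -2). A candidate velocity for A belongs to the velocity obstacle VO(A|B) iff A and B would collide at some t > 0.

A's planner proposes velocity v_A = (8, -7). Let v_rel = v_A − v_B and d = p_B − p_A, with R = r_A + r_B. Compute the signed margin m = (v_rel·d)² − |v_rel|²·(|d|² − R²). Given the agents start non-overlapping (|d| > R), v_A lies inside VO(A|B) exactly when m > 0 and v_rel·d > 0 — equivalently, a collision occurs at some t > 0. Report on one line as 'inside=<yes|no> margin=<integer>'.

d = (-15, 14),  |d|² = 421;  R = 3+6 = 9,  c = 421−9² = 340
v_rel = (7, -5),  |v_rel|² = 74;  v_rel·d = (7)·(-15) + (-5)·(14) = -175
74·t² + 350·t + 340 = 0  ⇒  m = (-175)² − 74·340 = 5465
m = 5465 > 0,  v_rel·d = -175 < 0  ⇒  outside

inside=no margin=5465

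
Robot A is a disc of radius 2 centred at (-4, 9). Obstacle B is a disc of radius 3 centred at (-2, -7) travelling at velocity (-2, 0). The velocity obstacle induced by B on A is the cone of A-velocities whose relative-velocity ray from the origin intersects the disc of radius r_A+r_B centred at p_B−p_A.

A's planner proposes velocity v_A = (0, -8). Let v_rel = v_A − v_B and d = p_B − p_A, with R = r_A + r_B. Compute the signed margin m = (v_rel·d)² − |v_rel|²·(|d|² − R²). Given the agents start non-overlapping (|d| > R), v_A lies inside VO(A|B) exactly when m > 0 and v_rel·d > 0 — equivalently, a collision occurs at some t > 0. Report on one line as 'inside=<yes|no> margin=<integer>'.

d = (2, -16),  |d|² = 260;  R = 2+3 = 5,  c = 260−5² = 235
v_rel = (2, -8),  |v_rel|² = 68;  v_rel·d = (2)·(2) + (-8)·(-16) = 132
68·t² − 264·t + 235 = 0  ⇒  m = 132² − 68·235 = 1444
m = 1444 > 0,  v_rel·d = 132 > 0  ⇒  inside

inside=yes margin=1444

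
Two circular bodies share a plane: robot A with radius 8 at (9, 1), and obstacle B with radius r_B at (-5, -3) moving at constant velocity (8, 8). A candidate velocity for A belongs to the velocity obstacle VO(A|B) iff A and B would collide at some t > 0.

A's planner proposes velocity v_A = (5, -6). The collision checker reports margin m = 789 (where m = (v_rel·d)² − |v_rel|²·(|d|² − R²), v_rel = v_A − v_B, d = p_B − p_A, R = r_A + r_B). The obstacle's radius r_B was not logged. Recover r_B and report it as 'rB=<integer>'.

m = 789
d = (-14, -4);  v_rel = (-3, -14),  |v_rel|² = 205
v_rel×d = (-3)·(-4) − (-14)·(-14) = -184
since m = R²·205 − (-184)²:  R² = (33856 + 789) / 205 = 169
R = √169 = 13  ⇒  r_B = 13 − 8 = 5

rB=5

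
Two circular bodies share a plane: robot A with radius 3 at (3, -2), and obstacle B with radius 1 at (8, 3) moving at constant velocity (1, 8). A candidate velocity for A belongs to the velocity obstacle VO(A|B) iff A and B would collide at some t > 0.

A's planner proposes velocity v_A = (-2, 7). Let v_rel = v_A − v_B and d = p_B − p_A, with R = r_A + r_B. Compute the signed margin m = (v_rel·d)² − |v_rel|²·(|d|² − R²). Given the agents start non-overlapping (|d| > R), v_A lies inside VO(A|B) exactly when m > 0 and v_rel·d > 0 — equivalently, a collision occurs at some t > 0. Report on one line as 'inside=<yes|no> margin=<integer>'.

d = (5, 5),  |d|² = 50;  R = 3+1 = 4,  c = 50−4² = 34
v_rel = (-3, -1),  |v_rel|² = 10;  v_rel·d = (-3)·(5) + (-1)·(5) = -20
10·t² + 40·t + 34 = 0  ⇒  m = (-20)² − 10·34 = 60
m = 60 > 0,  v_rel·d = -20 < 0  ⇒  outside

inside=no margin=60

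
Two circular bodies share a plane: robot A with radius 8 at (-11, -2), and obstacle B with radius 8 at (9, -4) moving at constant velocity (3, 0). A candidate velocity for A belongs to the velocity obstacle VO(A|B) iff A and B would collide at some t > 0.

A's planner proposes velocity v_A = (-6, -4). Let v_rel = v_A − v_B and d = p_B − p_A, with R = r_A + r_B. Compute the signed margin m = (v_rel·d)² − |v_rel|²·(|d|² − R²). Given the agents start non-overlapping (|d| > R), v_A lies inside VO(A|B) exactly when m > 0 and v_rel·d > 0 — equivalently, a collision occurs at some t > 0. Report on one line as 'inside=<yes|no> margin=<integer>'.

d = (20, -2),  |d|² = 404;  R = 8+8 = 16,  c = 404−16² = 148
v_rel = (-9, -4),  |v_rel|² = 97;  v_rel·d = (-9)·(20) + (-4)·(-2) = -172
97·t² + 344·t + 148 = 0  ⇒  m = (-172)² − 97·148 = 15228
m = 15228 > 0,  v_rel·d = -172 < 0  ⇒  outside

inside=no margin=15228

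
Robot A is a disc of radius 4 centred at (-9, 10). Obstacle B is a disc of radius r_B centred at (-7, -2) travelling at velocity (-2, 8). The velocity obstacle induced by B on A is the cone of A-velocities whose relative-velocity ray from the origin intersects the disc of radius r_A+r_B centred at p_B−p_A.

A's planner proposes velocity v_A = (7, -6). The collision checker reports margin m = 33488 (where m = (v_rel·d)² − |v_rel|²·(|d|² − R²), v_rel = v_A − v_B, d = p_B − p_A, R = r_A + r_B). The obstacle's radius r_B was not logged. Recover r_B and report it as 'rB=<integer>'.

m = 33488
d = (2, -12);  v_rel = (9, -14),  |v_rel|² = 277
v_rel×d = (9)·(-12) − (-14)·(2) = -80
since m = R²·277 − (-80)²:  R² = (6400 + 33488) / 277 = 144
R = √144 = 12  ⇒  r_B = 12 − 4 = 8

rB=8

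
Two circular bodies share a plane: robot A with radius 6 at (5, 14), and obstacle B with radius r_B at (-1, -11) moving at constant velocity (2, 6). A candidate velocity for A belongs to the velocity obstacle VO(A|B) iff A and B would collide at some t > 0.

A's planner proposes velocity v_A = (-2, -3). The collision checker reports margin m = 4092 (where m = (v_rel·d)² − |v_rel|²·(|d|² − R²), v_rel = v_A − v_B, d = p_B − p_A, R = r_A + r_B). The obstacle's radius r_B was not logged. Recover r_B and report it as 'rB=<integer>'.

m = 4092
d = (-6, -25);  v_rel = (-4, -9),  |v_rel|² = 97
v_rel×d = (-4)·(-25) − (-9)·(-6) = 46
since m = R²·97 − 46²:  R² = (2116 + 4092) / 97 = 64
R = √64 = 8  ⇒  r_B = 8 − 6 = 2

rB=2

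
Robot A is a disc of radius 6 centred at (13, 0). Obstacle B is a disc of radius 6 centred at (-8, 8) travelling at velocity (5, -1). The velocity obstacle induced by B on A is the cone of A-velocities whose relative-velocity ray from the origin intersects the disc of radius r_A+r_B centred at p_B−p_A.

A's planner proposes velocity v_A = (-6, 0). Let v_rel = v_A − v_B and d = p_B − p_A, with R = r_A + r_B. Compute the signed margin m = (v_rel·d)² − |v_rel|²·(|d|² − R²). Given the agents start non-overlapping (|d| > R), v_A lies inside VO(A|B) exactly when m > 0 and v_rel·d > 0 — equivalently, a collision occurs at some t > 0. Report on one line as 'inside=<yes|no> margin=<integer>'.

d = (-21, 8),  |d|² = 505;  R = 6+6 = 12,  c = 505−12² = 361
v_rel = (-11, 1),  |v_rel|² = 122;  v_rel·d = (-11)·(-21) + (1)·(8) = 239
122·t² − 478·t + 361 = 0  ⇒  m = 239² − 122·361 = 13079
m = 13079 > 0,  v_rel·d = 239 > 0  ⇒  inside

inside=yes margin=13079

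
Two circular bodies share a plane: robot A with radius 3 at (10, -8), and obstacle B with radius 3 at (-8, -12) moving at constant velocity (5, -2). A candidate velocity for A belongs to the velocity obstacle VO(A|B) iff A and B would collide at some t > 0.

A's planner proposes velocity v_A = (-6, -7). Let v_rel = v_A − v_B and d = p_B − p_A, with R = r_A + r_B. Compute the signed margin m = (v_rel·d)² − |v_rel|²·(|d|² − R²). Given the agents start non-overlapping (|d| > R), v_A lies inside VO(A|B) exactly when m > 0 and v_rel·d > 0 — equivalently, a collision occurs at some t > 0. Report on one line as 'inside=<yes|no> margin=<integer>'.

d = (-18, -4),  |d|² = 340;  R = 3+3 = 6,  c = 340−6² = 304
v_rel = (-11, -5),  |v_rel|² = 146;  v_rel·d = (-11)·(-18) + (-5)·(-4) = 218
146·t² − 436·t + 304 = 0  ⇒  m = 218² − 146·304 = 3140
m = 3140 > 0,  v_rel·d = 218 > 0  ⇒  inside

inside=yes margin=3140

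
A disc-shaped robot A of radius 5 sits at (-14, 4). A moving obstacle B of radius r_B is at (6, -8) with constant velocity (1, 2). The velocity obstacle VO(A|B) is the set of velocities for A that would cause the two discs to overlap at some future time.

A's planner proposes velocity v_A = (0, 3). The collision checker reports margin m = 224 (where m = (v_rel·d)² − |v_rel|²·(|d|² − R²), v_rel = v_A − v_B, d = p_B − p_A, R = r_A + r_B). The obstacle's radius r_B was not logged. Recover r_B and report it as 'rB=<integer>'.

m = 224
d = (20, -12);  v_rel = (-1, 1),  |v_rel|² = 2
v_rel×d = (-1)·(-12) − (1)·(20) = -8
since m = R²·2 − (-8)²:  R² = (64 + 224) / 2 = 144
R = √144 = 12  ⇒  r_B = 12 − 5 = 7

rB=7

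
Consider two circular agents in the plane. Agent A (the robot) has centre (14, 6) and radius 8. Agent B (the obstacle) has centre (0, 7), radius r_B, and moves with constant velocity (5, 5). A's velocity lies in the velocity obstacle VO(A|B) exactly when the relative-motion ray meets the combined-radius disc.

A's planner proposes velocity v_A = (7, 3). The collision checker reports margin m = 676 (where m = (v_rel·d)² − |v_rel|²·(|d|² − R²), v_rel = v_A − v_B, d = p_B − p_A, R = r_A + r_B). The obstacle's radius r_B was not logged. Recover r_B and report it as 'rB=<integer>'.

m = 676
d = (-14, 1);  v_rel = (2, -2),  |v_rel|² = 8
v_rel×d = (2)·(1) − (-2)·(-14) = -26
since m = R²·8 − (-26)²:  R² = (676 + 676) / 8 = 169
R = √169 = 13  ⇒  r_B = 13 − 8 = 5

rB=5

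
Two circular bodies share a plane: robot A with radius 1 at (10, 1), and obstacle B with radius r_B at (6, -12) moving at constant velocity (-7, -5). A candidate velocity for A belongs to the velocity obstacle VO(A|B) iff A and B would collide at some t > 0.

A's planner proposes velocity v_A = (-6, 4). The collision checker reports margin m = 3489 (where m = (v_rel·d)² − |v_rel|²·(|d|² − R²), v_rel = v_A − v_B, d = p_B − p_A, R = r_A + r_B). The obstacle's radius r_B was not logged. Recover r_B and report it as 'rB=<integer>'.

m = 3489
d = (-4, -13);  v_rel = (1, 9),  |v_rel|² = 82
v_rel×d = (1)·(-13) − (9)·(-4) = 23
since m = R²·82 − 23²:  R² = (529 + 3489) / 82 = 49
R = √49 = 7  ⇒  r_B = 7 − 1 = 6

rB=6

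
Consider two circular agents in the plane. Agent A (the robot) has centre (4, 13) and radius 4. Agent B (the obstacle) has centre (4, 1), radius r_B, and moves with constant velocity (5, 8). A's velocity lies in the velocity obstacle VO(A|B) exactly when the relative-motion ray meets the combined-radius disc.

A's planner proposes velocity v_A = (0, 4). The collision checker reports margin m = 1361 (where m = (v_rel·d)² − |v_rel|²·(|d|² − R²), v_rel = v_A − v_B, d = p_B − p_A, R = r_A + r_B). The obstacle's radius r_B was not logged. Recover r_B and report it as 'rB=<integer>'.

m = 1361
d = (0, -12);  v_rel = (-5, -4),  |v_rel|² = 41
v_rel×d = (-5)·(-12) − (-4)·(0) = 60
since m = R²·41 − 60²:  R² = (3600 + 1361) / 41 = 121
R = √121 = 11  ⇒  r_B = 11 − 4 = 7

rB=7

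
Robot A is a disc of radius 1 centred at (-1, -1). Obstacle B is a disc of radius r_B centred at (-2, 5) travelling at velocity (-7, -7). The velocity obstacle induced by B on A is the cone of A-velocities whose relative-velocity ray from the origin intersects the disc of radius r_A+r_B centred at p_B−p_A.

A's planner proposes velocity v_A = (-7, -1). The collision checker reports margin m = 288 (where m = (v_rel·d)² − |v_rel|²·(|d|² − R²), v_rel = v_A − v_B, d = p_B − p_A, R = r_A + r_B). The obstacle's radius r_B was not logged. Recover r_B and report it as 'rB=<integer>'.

m = 288
d = (-1, 6);  v_rel = (0, 6),  |v_rel|² = 36
v_rel×d = (0)·(6) − (6)·(-1) = 6
since m = R²·36 − 6²:  R² = (36 + 288) / 36 = 9
R = √9 = 3  ⇒  r_B = 3 − 1 = 2

rB=2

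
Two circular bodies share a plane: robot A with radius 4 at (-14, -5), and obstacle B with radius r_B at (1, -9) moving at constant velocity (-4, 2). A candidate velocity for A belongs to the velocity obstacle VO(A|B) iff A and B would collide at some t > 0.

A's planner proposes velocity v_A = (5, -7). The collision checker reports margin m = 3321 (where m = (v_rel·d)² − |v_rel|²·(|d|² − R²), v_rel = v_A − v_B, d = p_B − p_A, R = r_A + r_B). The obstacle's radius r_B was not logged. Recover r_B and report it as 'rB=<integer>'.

m = 3321
d = (15, -4);  v_rel = (9, -9),  |v_rel|² = 162
v_rel×d = (9)·(-4) − (-9)·(15) = 99
since m = R²·162 − 99²:  R² = (9801 + 3321) / 162 = 81
R = √81 = 9  ⇒  r_B = 9 − 4 = 5

rB=5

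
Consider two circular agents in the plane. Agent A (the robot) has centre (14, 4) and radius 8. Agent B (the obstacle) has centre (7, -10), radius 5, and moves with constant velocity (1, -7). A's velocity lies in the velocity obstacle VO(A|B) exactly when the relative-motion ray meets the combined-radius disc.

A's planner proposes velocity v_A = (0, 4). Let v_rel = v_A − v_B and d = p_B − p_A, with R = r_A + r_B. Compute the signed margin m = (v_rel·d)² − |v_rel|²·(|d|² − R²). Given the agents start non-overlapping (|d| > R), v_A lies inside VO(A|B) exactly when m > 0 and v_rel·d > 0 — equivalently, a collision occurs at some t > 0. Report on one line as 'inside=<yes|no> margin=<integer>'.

d = (-7, -14),  |d|² = 245;  R = 8+5 = 13,  c = 245−13² = 76
v_rel = (-1, 11),  |v_rel|² = 122;  v_rel·d = (-1)·(-7) + (11)·(-14) = -147
122·t² + 294·t + 76 = 0  ⇒  m = (-147)² − 122·76 = 12337
m = 12337 > 0,  v_rel·d = -147 < 0  ⇒  outside

inside=no margin=12337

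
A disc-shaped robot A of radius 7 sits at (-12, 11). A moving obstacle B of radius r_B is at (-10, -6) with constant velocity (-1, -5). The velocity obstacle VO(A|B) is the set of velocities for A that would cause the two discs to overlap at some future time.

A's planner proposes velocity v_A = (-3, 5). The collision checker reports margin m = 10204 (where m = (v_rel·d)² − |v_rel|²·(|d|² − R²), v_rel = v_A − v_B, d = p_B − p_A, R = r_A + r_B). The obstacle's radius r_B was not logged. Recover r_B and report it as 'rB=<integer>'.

m = 10204
d = (2, -17);  v_rel = (-2, 10),  |v_rel|² = 104
v_rel×d = (-2)·(-17) − (10)·(2) = 14
since m = R²·104 − 14²:  R² = (196 + 10204) / 104 = 100
R = √100 = 10  ⇒  r_B = 10 − 7 = 3

rB=3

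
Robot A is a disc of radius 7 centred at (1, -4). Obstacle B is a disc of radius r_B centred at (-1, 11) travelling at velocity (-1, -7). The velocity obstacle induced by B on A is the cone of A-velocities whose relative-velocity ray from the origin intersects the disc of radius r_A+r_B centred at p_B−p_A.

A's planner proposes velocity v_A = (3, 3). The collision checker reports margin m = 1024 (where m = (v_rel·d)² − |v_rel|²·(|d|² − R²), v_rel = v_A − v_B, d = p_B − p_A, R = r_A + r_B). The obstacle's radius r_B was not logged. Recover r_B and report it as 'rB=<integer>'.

m = 1024
d = (-2, 15);  v_rel = (4, 10),  |v_rel|² = 116
v_rel×d = (4)·(15) − (10)·(-2) = 80
since m = R²·116 − 80²:  R² = (6400 + 1024) / 116 = 64
R = √64 = 8  ⇒  r_B = 8 − 7 = 1

rB=1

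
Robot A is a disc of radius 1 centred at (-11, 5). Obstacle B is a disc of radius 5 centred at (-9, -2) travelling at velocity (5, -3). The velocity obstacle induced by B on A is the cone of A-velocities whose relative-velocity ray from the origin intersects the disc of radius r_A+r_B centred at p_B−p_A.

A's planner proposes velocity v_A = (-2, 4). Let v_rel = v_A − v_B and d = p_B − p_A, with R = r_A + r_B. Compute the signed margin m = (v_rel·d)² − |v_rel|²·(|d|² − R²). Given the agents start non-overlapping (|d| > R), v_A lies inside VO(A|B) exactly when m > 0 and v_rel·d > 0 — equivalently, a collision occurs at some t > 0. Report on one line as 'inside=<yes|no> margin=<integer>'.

d = (2, -7),  |d|² = 53;  R = 1+5 = 6,  c = 53−6² = 17
v_rel = (-7, 7),  |v_rel|² = 98;  v_rel·d = (-7)·(2) + (7)·(-7) = -63
98·t² + 126·t + 17 = 0  ⇒  m = (-63)² − 98·17 = 2303
m = 2303 > 0,  v_rel·d = -63 < 0  ⇒  outside

inside=no margin=2303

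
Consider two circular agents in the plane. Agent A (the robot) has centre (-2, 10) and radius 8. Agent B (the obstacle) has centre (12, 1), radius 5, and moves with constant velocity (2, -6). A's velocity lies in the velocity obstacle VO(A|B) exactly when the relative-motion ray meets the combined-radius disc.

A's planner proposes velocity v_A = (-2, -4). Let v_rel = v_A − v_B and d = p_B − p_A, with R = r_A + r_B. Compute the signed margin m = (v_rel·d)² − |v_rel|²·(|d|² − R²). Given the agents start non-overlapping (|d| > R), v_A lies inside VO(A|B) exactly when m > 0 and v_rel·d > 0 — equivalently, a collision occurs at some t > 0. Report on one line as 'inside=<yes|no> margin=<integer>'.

d = (14, -9),  |d|² = 277;  R = 8+5 = 13,  c = 277−13² = 108
v_rel = (-4, 2),  |v_rel|² = 20;  v_rel·d = (-4)·(14) + (2)·(-9) = -74
20·t² + 148·t + 108 = 0  ⇒  m = (-74)² − 20·108 = 3316
m = 3316 > 0,  v_rel·d = -74 < 0  ⇒  outside

inside=no margin=3316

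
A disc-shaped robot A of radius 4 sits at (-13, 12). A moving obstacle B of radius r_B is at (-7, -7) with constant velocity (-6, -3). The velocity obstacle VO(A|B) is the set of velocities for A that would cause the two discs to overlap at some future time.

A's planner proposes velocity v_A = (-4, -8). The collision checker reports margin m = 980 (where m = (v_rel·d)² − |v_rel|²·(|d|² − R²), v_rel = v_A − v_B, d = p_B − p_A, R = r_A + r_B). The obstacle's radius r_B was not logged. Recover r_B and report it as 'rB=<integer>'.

m = 980
d = (6, -19);  v_rel = (2, -5),  |v_rel|² = 29
v_rel×d = (2)·(-19) − (-5)·(6) = -8
since m = R²·29 − (-8)²:  R² = (64 + 980) / 29 = 36
R = √36 = 6  ⇒  r_B = 6 − 4 = 2

rB=2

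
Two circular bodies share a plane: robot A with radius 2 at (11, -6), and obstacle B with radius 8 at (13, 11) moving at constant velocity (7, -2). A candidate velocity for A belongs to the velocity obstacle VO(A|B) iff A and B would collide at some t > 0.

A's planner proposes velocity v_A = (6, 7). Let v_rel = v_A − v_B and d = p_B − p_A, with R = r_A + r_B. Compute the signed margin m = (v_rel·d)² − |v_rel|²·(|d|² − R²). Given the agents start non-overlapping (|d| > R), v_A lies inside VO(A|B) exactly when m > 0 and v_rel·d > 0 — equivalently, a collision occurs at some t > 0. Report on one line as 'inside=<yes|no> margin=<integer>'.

d = (2, 17),  |d|² = 293;  R = 2+8 = 10,  c = 293−10² = 193
v_rel = (-1, 9),  |v_rel|² = 82;  v_rel·d = (-1)·(2) + (9)·(17) = 151
82·t² − 302·t + 193 = 0  ⇒  m = 151² − 82·193 = 6975
m = 6975 > 0,  v_rel·d = 151 > 0  ⇒  inside

inside=yes margin=6975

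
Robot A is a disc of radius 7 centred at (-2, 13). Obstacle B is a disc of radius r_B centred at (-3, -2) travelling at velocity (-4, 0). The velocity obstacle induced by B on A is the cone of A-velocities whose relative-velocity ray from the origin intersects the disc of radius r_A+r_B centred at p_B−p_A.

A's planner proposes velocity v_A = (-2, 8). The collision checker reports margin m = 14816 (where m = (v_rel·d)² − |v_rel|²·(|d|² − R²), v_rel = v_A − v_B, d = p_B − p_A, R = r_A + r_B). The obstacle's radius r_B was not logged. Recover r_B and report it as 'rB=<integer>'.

m = 14816
d = (-1, -15);  v_rel = (2, 8),  |v_rel|² = 68
v_rel×d = (2)·(-15) − (8)·(-1) = -22
since m = R²·68 − (-22)²:  R² = (484 + 14816) / 68 = 225
R = √225 = 15  ⇒  r_B = 15 − 7 = 8

rB=8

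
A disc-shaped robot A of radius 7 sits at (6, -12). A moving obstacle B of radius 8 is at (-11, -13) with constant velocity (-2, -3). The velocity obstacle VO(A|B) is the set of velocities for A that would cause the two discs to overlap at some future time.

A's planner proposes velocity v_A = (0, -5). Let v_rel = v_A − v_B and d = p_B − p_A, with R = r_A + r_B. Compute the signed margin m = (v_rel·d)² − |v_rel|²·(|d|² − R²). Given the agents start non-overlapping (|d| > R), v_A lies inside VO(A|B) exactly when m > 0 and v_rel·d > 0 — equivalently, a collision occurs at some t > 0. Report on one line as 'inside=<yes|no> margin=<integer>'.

d = (-17, -1),  |d|² = 290;  R = 7+8 = 15,  c = 290−15² = 65
v_rel = (2, -2),  |v_rel|² = 8;  v_rel·d = (2)·(-17) + (-2)·(-1) = -32
8·t² + 64·t + 65 = 0  ⇒  m = (-32)² − 8·65 = 504
m = 504 > 0,  v_rel·d = -32 < 0  ⇒  outside

inside=no margin=504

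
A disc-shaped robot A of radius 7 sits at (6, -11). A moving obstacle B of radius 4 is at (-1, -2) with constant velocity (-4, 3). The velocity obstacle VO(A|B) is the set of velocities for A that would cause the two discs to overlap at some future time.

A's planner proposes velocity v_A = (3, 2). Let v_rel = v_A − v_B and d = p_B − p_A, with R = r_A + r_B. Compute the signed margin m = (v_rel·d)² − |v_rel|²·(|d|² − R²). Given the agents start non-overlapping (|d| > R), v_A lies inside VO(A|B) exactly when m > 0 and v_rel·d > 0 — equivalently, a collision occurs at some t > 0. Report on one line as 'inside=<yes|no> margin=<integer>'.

d = (-7, 9),  |d|² = 130;  R = 7+4 = 11,  c = 130−11² = 9
v_rel = (7, -1),  |v_rel|² = 50;  v_rel·d = (7)·(-7) + (-1)·(9) = -58
50·t² + 116·t + 9 = 0  ⇒  m = (-58)² − 50·9 = 2914
m = 2914 > 0,  v_rel·d = -58 < 0  ⇒  outside

inside=no margin=2914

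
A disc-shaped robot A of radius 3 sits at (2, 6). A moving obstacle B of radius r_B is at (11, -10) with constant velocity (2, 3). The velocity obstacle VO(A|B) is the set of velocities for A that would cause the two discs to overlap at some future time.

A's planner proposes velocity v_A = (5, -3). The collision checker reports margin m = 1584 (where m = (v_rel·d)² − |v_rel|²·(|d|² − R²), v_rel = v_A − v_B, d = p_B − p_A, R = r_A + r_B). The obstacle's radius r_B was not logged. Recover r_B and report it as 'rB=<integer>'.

m = 1584
d = (9, -16);  v_rel = (3, -6),  |v_rel|² = 45
v_rel×d = (3)·(-16) − (-6)·(9) = 6
since m = R²·45 − 6²:  R² = (36 + 1584) / 45 = 36
R = √36 = 6  ⇒  r_B = 6 − 3 = 3

rB=3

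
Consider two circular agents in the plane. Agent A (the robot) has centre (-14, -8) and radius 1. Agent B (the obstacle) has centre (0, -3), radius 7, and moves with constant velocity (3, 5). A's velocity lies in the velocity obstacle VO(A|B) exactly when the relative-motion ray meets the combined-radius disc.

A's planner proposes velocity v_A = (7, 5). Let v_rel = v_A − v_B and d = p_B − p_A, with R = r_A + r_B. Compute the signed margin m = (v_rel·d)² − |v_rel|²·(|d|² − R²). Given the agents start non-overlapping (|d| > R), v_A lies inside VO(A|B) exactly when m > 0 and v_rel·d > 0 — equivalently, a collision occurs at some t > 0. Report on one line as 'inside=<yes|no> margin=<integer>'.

d = (14, 5),  |d|² = 221;  R = 1+7 = 8,  c = 221−8² = 157
v_rel = (4, 0),  |v_rel|² = 16;  v_rel·d = (4)·(14) + (0)·(5) = 56
16·t² − 112·t + 157 = 0  ⇒  m = 56² − 16·157 = 624
m = 624 > 0,  v_rel·d = 56 > 0  ⇒  inside

inside=yes margin=624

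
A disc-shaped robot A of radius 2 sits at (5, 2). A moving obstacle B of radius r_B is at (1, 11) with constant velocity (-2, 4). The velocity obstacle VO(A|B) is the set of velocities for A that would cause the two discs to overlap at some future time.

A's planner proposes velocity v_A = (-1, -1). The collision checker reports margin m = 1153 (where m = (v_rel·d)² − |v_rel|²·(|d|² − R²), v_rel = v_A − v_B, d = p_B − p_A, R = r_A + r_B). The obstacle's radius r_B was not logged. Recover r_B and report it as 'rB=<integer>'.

m = 1153
d = (-4, 9);  v_rel = (1, -5),  |v_rel|² = 26
v_rel×d = (1)·(9) − (-5)·(-4) = -11
since m = R²·26 − (-11)²:  R² = (121 + 1153) / 26 = 49
R = √49 = 7  ⇒  r_B = 7 − 2 = 5

rB=5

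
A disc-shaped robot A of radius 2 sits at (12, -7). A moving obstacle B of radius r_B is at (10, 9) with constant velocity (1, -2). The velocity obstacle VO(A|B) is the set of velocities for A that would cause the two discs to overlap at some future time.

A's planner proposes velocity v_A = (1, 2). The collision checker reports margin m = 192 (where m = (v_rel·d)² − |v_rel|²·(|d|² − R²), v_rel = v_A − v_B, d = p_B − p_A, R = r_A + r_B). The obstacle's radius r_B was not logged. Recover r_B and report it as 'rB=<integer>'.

m = 192
d = (-2, 16);  v_rel = (0, 4),  |v_rel|² = 16
v_rel×d = (0)·(16) − (4)·(-2) = 8
since m = R²·16 − 8²:  R² = (64 + 192) / 16 = 16
R = √16 = 4  ⇒  r_B = 4 − 2 = 2

rB=2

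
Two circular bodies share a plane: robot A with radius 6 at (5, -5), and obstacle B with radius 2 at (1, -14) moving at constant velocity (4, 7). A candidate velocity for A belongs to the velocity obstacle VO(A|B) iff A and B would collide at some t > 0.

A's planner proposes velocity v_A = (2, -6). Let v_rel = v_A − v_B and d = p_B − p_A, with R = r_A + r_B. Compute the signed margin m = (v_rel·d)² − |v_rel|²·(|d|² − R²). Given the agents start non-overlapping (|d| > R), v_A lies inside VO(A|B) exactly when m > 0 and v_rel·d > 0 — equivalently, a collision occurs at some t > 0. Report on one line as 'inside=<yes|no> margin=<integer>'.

d = (-4, -9),  |d|² = 97;  R = 6+2 = 8,  c = 97−8² = 33
v_rel = (-2, -13),  |v_rel|² = 173;  v_rel·d = (-2)·(-4) + (-13)·(-9) = 125
173·t² − 250·t + 33 = 0  ⇒  m = 125² − 173·33 = 9916
m = 9916 > 0,  v_rel·d = 125 > 0  ⇒  inside

inside=yes margin=9916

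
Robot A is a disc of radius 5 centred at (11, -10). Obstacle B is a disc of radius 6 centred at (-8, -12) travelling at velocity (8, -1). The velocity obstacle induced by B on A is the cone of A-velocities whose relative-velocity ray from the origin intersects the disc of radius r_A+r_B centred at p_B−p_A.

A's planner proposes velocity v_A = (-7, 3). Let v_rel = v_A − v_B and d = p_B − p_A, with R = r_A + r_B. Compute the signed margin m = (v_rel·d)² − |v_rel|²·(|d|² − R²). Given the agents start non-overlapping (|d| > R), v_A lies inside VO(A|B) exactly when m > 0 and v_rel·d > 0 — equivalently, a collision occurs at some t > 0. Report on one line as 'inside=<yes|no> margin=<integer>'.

d = (-19, -2),  |d|² = 365;  R = 5+6 = 11,  c = 365−11² = 244
v_rel = (-15, 4),  |v_rel|² = 241;  v_rel·d = (-15)·(-19) + (4)·(-2) = 277
241·t² − 554·t + 244 = 0  ⇒  m = 277² − 241·244 = 17925
m = 17925 > 0,  v_rel·d = 277 > 0  ⇒  inside

inside=yes margin=17925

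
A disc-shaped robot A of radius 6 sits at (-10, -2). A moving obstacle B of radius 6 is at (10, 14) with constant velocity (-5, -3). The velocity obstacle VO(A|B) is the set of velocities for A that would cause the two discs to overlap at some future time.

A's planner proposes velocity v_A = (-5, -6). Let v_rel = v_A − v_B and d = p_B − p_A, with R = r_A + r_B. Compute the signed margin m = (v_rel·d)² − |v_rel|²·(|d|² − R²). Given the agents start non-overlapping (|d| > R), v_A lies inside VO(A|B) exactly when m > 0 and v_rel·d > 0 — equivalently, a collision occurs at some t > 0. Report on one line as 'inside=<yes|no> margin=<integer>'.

d = (20, 16),  |d|² = 656;  R = 6+6 = 12,  c = 656−12² = 512
v_rel = (0, -3),  |v_rel|² = 9;  v_rel·d = (0)·(20) + (-3)·(16) = -48
9·t² + 96·t + 512 = 0  ⇒  m = (-48)² − 9·512 = -2304
m = -2304 < 0,  v_rel·d = -48 < 0  ⇒  outside

inside=no margin=-2304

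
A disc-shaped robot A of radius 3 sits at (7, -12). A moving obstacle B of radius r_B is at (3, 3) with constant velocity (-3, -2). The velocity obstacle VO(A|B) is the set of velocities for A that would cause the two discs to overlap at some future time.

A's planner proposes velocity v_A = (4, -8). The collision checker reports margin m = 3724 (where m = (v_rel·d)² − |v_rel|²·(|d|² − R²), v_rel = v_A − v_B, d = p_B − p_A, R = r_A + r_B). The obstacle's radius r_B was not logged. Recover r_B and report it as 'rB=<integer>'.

m = 3724
d = (-4, 15);  v_rel = (7, -6),  |v_rel|² = 85
v_rel×d = (7)·(15) − (-6)·(-4) = 81
since m = R²·85 − 81²:  R² = (6561 + 3724) / 85 = 121
R = √121 = 11  ⇒  r_B = 11 − 3 = 8

rB=8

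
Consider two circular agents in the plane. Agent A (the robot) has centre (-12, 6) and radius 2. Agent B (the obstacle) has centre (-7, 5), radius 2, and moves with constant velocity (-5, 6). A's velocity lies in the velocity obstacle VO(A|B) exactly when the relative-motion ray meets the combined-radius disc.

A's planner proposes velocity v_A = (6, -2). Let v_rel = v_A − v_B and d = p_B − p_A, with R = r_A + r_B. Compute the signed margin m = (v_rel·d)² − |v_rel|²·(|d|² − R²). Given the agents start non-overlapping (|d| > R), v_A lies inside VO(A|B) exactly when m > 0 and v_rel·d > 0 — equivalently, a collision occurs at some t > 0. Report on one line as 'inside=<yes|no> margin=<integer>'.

d = (5, -1),  |d|² = 26;  R = 2+2 = 4,  c = 26−4² = 10
v_rel = (11, -8),  |v_rel|² = 185;  v_rel·d = (11)·(5) + (-8)·(-1) = 63
185·t² − 126·t + 10 = 0  ⇒  m = 63² − 185·10 = 2119
m = 2119 > 0,  v_rel·d = 63 > 0  ⇒  inside

inside=yes margin=2119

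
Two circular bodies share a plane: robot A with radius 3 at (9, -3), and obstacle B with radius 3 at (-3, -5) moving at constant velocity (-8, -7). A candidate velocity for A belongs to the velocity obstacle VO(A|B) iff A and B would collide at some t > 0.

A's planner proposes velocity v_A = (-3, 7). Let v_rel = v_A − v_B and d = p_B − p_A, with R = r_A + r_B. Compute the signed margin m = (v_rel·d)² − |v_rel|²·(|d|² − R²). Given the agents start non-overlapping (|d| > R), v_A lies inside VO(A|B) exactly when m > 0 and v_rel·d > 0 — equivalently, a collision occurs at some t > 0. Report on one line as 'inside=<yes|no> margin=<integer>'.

d = (-12, -2),  |d|² = 148;  R = 3+3 = 6,  c = 148−6² = 112
v_rel = (5, 14),  |v_rel|² = 221;  v_rel·d = (5)·(-12) + (14)·(-2) = -88
221·t² + 176·t + 112 = 0  ⇒  m = (-88)² − 221·112 = -17008
m = -17008 < 0,  v_rel·d = -88 < 0  ⇒  outside

inside=no margin=-17008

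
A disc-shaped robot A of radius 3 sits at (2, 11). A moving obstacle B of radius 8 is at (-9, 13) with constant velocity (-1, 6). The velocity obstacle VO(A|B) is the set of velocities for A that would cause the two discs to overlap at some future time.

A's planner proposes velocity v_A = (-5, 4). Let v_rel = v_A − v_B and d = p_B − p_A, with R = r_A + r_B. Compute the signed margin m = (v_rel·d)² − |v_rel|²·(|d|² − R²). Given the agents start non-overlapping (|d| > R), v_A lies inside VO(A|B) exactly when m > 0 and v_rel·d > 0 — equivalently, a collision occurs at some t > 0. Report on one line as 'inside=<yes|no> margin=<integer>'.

d = (-11, 2),  |d|² = 125;  R = 3+8 = 11,  c = 125−11² = 4
v_rel = (-4, -2),  |v_rel|² = 20;  v_rel·d = (-4)·(-11) + (-2)·(2) = 40
20·t² − 80·t + 4 = 0  ⇒  m = 40² − 20·4 = 1520
m = 1520 > 0,  v_rel·d = 40 > 0  ⇒  inside

inside=yes margin=1520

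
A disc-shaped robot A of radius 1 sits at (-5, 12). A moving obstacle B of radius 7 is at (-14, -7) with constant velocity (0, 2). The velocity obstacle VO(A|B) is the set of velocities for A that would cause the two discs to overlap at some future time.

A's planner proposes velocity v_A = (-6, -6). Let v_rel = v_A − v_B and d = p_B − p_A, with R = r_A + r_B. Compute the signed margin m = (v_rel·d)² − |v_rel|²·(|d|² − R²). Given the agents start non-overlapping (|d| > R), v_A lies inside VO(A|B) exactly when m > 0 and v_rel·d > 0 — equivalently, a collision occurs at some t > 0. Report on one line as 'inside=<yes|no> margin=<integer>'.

d = (-9, -19),  |d|² = 442;  R = 1+7 = 8,  c = 442−8² = 378
v_rel = (-6, -8),  |v_rel|² = 100;  v_rel·d = (-6)·(-9) + (-8)·(-19) = 206
100·t² − 412·t + 378 = 0  ⇒  m = 206² − 100·378 = 4636
m = 4636 > 0,  v_rel·d = 206 > 0  ⇒  inside

inside=yes margin=4636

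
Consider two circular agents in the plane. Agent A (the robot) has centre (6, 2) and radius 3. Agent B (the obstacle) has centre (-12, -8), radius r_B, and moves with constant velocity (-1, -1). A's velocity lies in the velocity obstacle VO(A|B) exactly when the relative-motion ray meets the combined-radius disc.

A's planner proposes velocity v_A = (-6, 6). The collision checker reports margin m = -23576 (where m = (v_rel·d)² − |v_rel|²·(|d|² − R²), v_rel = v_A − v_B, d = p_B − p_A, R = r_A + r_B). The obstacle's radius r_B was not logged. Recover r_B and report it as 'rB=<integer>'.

m = -23576
d = (-18, -10);  v_rel = (-5, 7),  |v_rel|² = 74
v_rel×d = (-5)·(-10) − (7)·(-18) = 176
since m = R²·74 − 176²:  R² = (30976 + -23576) / 74 = 100
R = √100 = 10  ⇒  r_B = 10 − 3 = 7

rB=7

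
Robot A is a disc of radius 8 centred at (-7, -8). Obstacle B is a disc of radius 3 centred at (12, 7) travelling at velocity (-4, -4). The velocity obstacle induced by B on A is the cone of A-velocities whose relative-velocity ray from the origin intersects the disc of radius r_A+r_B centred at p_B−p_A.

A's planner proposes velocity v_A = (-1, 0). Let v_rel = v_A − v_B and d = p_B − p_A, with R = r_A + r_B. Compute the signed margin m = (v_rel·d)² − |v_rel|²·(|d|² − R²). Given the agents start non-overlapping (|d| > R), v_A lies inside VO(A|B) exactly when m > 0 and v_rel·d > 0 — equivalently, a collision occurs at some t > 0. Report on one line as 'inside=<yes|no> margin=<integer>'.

d = (19, 15),  |d|² = 586;  R = 8+3 = 11,  c = 586−11² = 465
v_rel = (3, 4),  |v_rel|² = 25;  v_rel·d = (3)·(19) + (4)·(15) = 117
25·t² − 234·t + 465 = 0  ⇒  m = 117² − 25·465 = 2064
m = 2064 > 0,  v_rel·d = 117 > 0  ⇒  inside

inside=yes margin=2064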